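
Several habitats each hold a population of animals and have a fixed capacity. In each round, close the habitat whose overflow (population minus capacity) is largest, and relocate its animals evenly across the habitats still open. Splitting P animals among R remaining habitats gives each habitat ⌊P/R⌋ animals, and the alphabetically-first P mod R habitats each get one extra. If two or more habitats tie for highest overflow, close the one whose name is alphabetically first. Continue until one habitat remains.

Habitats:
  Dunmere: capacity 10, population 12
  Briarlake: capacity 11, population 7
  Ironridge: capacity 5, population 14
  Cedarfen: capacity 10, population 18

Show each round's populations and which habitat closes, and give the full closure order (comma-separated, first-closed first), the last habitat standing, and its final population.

Round 1: Briarlake=7 Cedarfen=18 Dunmere=12 Ironridge=14 → close Ironridge (overflow 9)
  14÷3 = 4 each, +1 to first 2
Round 2: Briarlake=12 Cedarfen=23 Dunmere=16 → close Cedarfen (overflow 13)
  23÷2 = 11 each, +1 to first 1
Round 3: Briarlake=24 Dunmere=27 → close Dunmere (overflow 17)
  27÷1 = 27 each, +1 to first 0

Closure order: Ironridge, Cedarfen, Dunmere
Last habitat: Briarlake with 51 animals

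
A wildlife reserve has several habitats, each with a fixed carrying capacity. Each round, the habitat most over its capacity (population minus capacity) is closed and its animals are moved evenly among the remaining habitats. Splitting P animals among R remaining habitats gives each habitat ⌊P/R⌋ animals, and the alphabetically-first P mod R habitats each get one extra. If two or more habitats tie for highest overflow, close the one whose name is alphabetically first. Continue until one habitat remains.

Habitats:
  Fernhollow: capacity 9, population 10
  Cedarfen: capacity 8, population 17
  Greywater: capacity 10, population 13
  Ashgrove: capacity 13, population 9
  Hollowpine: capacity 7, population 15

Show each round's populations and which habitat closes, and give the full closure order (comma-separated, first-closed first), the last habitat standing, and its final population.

Round 1: Ashgrove=9 Cedarfen=17 Fernhollow=10 Greywater=13 Hollowpine=15 → close Cedarfen (overflow 9)
  17÷4 = 4 each, +1 to first 1
Round 2: Ashgrove=14 Fernhollow=14 Greywater=17 Hollowpine=19 → close Hollowpine (overflow 12)
  19÷3 = 6 each, +1 to first 1
Round 3: Ashgrove=21 Fernhollow=20 Greywater=23 → close Greywater (overflow 13)
  23÷2 = 11 each, +1 to first 1
Round 4: Ashgrove=33 Fernhollow=31 → close Fernhollow (overflow 22)
  31÷1 = 31 each, +1 to first 0

Closure order: Cedarfen, Hollowpine, Greywater, Fernhollow
Last habitat: Ashgrove with 64 animals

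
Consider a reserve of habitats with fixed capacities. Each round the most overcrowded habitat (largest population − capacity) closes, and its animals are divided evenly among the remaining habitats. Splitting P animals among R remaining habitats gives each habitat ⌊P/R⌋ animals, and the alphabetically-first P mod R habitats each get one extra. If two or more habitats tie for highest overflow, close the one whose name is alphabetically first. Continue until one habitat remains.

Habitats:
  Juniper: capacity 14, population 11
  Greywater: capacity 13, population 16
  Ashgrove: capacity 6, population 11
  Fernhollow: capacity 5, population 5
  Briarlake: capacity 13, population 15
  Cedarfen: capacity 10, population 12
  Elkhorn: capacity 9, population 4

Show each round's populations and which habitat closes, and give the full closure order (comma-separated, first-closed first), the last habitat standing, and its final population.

Round 1: Ashgrove=11 Briarlake=15 Cedarfen=12 Elkhorn=4 Fernhollow=5 Greywater=16 Juniper=11 → close Ashgrove (overflow 5)
  11÷6 = 1 each, +1 to first 5
Round 2: Briarlake=17 Cedarfen=14 Elkhorn=6 Fernhollow=7 Greywater=18 Juniper=12 → close Greywater (overflow 5)
  18÷5 = 3 each, +1 to first 3
Round 3: Briarlake=21 Cedarfen=18 Elkhorn=10 Fernhollow=10 Juniper=15 → close Briarlake (overflow 8)
  21÷4 = 5 each, +1 to first 1
Round 4: Cedarfen=24 Elkhorn=15 Fernhollow=15 Juniper=20 → close Cedarfen (overflow 14)
  24÷3 = 8 each, +1 to first 0
Round 5: Elkhorn=23 Fernhollow=23 Juniper=28 → close Fernhollow (overflow 18)
  23÷2 = 11 each, +1 to first 1
Round 6: Elkhorn=35 Juniper=39 → close Elkhorn (overflow 26)
  35÷1 = 35 each, +1 to first 0

Closure order: Ashgrove, Greywater, Briarlake, Cedarfen, Fernhollow, Elkhorn
Last habitat: Juniper with 74 animals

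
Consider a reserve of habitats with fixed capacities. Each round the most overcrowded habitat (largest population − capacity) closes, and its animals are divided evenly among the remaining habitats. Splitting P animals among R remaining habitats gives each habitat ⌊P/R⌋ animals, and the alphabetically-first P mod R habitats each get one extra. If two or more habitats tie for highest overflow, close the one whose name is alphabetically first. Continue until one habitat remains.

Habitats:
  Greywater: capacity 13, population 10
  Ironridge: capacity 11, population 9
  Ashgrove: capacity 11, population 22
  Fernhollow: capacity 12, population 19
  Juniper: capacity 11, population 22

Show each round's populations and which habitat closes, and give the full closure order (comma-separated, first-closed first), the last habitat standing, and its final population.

Closure order: Ashgrove, Juniper, Fernhollow, Greywater
Last habitat: Ironridge with 82 animals

Round 1: Ashgrove=22 Fernhollow=19 Greywater=10 Ironridge=9 Juniper=22 → close Ashgrove (overflow 11)
  22÷4 = 5 each, +1 to first 2
Round 2: Fernhollow=25 Greywater=16 Ironridge=14 Juniper=27 → close Juniper (overflow 16)
  27÷3 = 9 each, +1 to first 0
Round 3: Fernhollow=34 Greywater=25 Ironridge=23 → close Fernhollow (overflow 22)
  34÷2 = 17 each, +1 to first 0
Round 4: Greywater=42 Ironridge=40 → close Greywater (overflow 29)
  42÷1 = 42 each, +1 to first 0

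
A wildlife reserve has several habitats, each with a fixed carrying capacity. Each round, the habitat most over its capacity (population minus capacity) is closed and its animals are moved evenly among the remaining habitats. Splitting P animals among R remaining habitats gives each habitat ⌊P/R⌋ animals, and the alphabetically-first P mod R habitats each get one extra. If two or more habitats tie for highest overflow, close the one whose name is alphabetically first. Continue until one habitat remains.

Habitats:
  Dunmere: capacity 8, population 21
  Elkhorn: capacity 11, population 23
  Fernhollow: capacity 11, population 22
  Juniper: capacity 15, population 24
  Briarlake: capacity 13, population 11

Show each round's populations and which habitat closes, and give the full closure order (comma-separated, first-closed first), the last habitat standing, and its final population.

Round 1: Briarlake=11 Dunmere=21 Elkhorn=23 Fernhollow=22 Juniper=24 → close Dunmere (overflow 13)
  21÷4 = 5 each, +1 to first 1
Round 2: Briarlake=17 Elkhorn=28 Fernhollow=27 Juniper=29 → close Elkhorn (overflow 17)
  28÷3 = 9 each, +1 to first 1
Round 3: Briarlake=27 Fernhollow=36 Juniper=38 → close Fernhollow (overflow 25)
  36÷2 = 18 each, +1 to first 0
Round 4: Briarlake=45 Juniper=56 → close Juniper (overflow 41)
  56÷1 = 56 each, +1 to first 0

Closure order: Dunmere, Elkhorn, Fernhollow, Juniper
Last habitat: Briarlake with 101 animals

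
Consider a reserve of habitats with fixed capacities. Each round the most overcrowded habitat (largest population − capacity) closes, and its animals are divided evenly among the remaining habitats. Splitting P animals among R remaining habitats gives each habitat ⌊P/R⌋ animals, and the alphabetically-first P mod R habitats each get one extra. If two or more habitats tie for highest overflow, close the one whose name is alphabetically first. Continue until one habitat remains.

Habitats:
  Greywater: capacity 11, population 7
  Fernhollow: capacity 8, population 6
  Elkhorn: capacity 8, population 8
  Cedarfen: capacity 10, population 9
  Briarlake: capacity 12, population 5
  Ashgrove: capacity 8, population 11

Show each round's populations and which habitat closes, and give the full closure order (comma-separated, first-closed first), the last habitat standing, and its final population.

Closure order: Ashgrove, Elkhorn, Cedarfen, Fernhollow, Briarlake
Last habitat: Greywater with 46 animals

Round 1: Ashgrove=11 Briarlake=5 Cedarfen=9 Elkhorn=8 Fernhollow=6 Greywater=7 → close Ashgrove (overflow 3)
  11÷5 = 2 each, +1 to first 1
Round 2: Briarlake=8 Cedarfen=11 Elkhorn=10 Fernhollow=8 Greywater=9 → close Elkhorn (overflow 2)
  10÷4 = 2 each, +1 to first 2
Round 3: Briarlake=11 Cedarfen=14 Fernhollow=10 Greywater=11 → close Cedarfen (overflow 4)
  14÷3 = 4 each, +1 to first 2
Round 4: Briarlake=16 Fernhollow=15 Greywater=15 → close Fernhollow (overflow 7)
  15÷2 = 7 each, +1 to first 1
Round 5: Briarlake=24 Greywater=22 → close Briarlake (overflow 12)
  24÷1 = 24 each, +1 to first 0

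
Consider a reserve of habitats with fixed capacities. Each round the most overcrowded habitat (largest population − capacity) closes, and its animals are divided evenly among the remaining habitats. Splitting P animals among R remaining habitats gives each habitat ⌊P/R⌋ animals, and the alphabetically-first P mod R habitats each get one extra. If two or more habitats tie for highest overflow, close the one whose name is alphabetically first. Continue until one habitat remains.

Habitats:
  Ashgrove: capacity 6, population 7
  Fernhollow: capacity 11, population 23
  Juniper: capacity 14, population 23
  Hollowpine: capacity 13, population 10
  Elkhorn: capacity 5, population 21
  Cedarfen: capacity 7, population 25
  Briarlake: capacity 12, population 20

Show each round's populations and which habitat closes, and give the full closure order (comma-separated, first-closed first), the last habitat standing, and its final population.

Closure order: Cedarfen, Elkhorn, Fernhollow, Juniper, Briarlake, Ashgrove
Last habitat: Hollowpine with 129 animals

Round 1: Ashgrove=7 Briarlake=20 Cedarfen=25 Elkhorn=21 Fernhollow=23 Hollowpine=10 Juniper=23 → close Cedarfen (overflow 18)
  25÷6 = 4 each, +1 to first 1
Round 2: Ashgrove=12 Briarlake=24 Elkhorn=25 Fernhollow=27 Hollowpine=14 Juniper=27 → close Elkhorn (overflow 20)
  25÷5 = 5 each, +1 to first 0
Round 3: Ashgrove=17 Briarlake=29 Fernhollow=32 Hollowpine=19 Juniper=32 → close Fernhollow (overflow 21)
  32÷4 = 8 each, +1 to first 0
Round 4: Ashgrove=25 Briarlake=37 Hollowpine=27 Juniper=40 → close Juniper (overflow 26)
  40÷3 = 13 each, +1 to first 1
Round 5: Ashgrove=39 Briarlake=50 Hollowpine=40 → close Briarlake (overflow 38)
  50÷2 = 25 each, +1 to first 0
Round 6: Ashgrove=64 Hollowpine=65 → close Ashgrove (overflow 58)
  64÷1 = 64 each, +1 to first 0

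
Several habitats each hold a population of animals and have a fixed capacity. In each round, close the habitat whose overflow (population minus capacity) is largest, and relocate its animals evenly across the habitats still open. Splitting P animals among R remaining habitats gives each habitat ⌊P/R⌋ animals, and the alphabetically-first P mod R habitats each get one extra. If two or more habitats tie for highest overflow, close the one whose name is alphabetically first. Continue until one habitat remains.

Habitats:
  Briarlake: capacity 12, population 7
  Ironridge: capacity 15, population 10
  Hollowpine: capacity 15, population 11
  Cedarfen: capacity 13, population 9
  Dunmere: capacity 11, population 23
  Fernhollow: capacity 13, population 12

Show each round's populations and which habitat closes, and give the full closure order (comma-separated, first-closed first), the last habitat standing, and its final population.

Round 1: Briarlake=7 Cedarfen=9 Dunmere=23 Fernhollow=12 Hollowpine=11 Ironridge=10 → close Dunmere (overflow 12)
  23÷5 = 4 each, +1 to first 3
Round 2: Briarlake=12 Cedarfen=14 Fernhollow=17 Hollowpine=15 Ironridge=14 → close Fernhollow (overflow 4)
  17÷4 = 4 each, +1 to first 1
Round 3: Briarlake=17 Cedarfen=18 Hollowpine=19 Ironridge=18 → close Briarlake (overflow 5)
  17÷3 = 5 each, +1 to first 2
Round 4: Cedarfen=24 Hollowpine=25 Ironridge=23 → close Cedarfen (overflow 11)
  24÷2 = 12 each, +1 to first 0
Round 5: Hollowpine=37 Ironridge=35 → close Hollowpine (overflow 22)
  37÷1 = 37 each, +1 to first 0

Closure order: Dunmere, Fernhollow, Briarlake, Cedarfen, Hollowpine
Last habitat: Ironridge with 72 animals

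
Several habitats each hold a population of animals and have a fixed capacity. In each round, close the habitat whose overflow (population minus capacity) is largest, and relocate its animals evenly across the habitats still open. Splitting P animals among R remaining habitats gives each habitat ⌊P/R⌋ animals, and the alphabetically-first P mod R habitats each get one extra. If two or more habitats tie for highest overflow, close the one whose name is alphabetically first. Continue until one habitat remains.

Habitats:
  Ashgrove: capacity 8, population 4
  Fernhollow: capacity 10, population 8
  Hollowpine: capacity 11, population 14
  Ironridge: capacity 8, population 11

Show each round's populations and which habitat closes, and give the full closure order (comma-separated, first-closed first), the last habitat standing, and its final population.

Round 1: Ashgrove=4 Fernhollow=8 Hollowpine=14 Ironridge=11 → close Hollowpine (overflow 3)
  14÷3 = 4 each, +1 to first 2
Round 2: Ashgrove=9 Fernhollow=13 Ironridge=15 → close Ironridge (overflow 7)
  15÷2 = 7 each, +1 to first 1
Round 3: Ashgrove=17 Fernhollow=20 → close Fernhollow (overflow 10)
  20÷1 = 20 each, +1 to first 0

Closure order: Hollowpine, Ironridge, Fernhollow
Last habitat: Ashgrove with 37 animals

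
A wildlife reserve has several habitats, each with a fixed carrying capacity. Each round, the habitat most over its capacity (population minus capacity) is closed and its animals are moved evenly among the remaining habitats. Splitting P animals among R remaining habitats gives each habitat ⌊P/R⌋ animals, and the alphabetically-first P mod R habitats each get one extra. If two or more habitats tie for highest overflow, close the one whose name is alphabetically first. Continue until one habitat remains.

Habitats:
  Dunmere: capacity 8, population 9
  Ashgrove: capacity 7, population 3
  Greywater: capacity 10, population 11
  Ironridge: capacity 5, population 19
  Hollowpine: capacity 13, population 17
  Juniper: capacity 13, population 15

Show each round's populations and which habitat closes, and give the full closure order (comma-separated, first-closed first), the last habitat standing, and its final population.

Closure order: Ironridge, Hollowpine, Dunmere, Greywater, Juniper
Last habitat: Ashgrove with 74 animals

Round 1: Ashgrove=3 Dunmere=9 Greywater=11 Hollowpine=17 Ironridge=19 Juniper=15 → close Ironridge (overflow 14)
  19÷5 = 3 each, +1 to first 4
Round 2: Ashgrove=7 Dunmere=13 Greywater=15 Hollowpine=21 Juniper=18 → close Hollowpine (overflow 8)
  21÷4 = 5 each, +1 to first 1
Round 3: Ashgrove=13 Dunmere=18 Greywater=20 Juniper=23 → close Dunmere (overflow 10)
  18÷3 = 6 each, +1 to first 0
Round 4: Ashgrove=19 Greywater=26 Juniper=29 → close Greywater (overflow 16)
  26÷2 = 13 each, +1 to first 0
Round 5: Ashgrove=32 Juniper=42 → close Juniper (overflow 29)
  42÷1 = 42 each, +1 to first 0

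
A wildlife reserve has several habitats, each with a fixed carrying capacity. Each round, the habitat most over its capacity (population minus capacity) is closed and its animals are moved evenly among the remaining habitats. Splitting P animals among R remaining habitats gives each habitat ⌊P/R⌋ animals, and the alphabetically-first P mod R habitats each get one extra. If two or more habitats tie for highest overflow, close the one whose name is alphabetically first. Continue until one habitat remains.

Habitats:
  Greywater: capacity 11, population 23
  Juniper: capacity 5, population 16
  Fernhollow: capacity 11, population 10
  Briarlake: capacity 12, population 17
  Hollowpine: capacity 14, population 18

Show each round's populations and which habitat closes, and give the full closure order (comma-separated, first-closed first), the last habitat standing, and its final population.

Closure order: Greywater, Juniper, Briarlake, Hollowpine
Last habitat: Fernhollow with 84 animals

Round 1: Briarlake=17 Fernhollow=10 Greywater=23 Hollowpine=18 Juniper=16 → close Greywater (overflow 12)
  23÷4 = 5 each, +1 to first 3
Round 2: Briarlake=23 Fernhollow=16 Hollowpine=24 Juniper=21 → close Juniper (overflow 16)
  21÷3 = 7 each, +1 to first 0
Round 3: Briarlake=30 Fernhollow=23 Hollowpine=31 → close Briarlake (overflow 18)
  30÷2 = 15 each, +1 to first 0
Round 4: Fernhollow=38 Hollowpine=46 → close Hollowpine (overflow 32)
  46÷1 = 46 each, +1 to first 0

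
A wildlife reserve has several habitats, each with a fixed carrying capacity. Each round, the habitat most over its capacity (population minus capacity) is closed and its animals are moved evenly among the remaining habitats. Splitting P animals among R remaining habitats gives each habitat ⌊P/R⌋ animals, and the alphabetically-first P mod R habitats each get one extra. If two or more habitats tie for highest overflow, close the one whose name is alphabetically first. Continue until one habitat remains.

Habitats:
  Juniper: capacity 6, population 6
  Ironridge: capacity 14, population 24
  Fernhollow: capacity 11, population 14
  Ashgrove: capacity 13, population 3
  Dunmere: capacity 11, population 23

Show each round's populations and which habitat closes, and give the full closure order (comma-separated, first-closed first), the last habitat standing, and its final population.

Closure order: Dunmere, Ironridge, Fernhollow, Juniper
Last habitat: Ashgrove with 70 animals

Round 1: Ashgrove=3 Dunmere=23 Fernhollow=14 Ironridge=24 Juniper=6 → close Dunmere (overflow 12)
  23÷4 = 5 each, +1 to first 3
Round 2: Ashgrove=9 Fernhollow=20 Ironridge=30 Juniper=11 → close Ironridge (overflow 16)
  30÷3 = 10 each, +1 to first 0
Round 3: Ashgrove=19 Fernhollow=30 Juniper=21 → close Fernhollow (overflow 19)
  30÷2 = 15 each, +1 to first 0
Round 4: Ashgrove=34 Juniper=36 → close Juniper (overflow 30)
  36÷1 = 36 each, +1 to first 0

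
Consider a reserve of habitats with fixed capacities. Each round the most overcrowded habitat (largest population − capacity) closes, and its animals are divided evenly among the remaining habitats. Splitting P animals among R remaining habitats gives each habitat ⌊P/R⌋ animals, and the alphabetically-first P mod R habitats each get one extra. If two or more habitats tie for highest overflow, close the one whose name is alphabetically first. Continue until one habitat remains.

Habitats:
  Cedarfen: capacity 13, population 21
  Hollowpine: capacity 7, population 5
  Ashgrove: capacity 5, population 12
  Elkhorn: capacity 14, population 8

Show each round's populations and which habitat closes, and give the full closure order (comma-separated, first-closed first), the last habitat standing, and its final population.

Round 1: Ashgrove=12 Cedarfen=21 Elkhorn=8 Hollowpine=5 → close Cedarfen (overflow 8)
  21÷3 = 7 each, +1 to first 0
Round 2: Ashgrove=19 Elkhorn=15 Hollowpine=12 → close Ashgrove (overflow 14)
  19÷2 = 9 each, +1 to first 1
Round 3: Elkhorn=25 Hollowpine=21 → close Hollowpine (overflow 14)
  21÷1 = 21 each, +1 to first 0

Closure order: Cedarfen, Ashgrove, Hollowpine
Last habitat: Elkhorn with 46 animals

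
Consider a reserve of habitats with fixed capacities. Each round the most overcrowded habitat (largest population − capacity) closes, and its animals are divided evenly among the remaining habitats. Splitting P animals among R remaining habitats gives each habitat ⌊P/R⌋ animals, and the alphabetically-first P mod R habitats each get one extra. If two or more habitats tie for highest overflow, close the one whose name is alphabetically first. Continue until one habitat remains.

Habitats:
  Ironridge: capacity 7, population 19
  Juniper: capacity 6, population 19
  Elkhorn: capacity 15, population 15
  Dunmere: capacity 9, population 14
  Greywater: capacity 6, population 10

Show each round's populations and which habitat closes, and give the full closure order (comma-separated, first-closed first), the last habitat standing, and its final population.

Closure order: Juniper, Ironridge, Dunmere, Greywater
Last habitat: Elkhorn with 77 animals

Round 1: Dunmere=14 Elkhorn=15 Greywater=10 Ironridge=19 Juniper=19 → close Juniper (overflow 13)
  19÷4 = 4 each, +1 to first 3
Round 2: Dunmere=19 Elkhorn=20 Greywater=15 Ironridge=23 → close Ironridge (overflow 16)
  23÷3 = 7 each, +1 to first 2
Round 3: Dunmere=27 Elkhorn=28 Greywater=22 → close Dunmere (overflow 18)
  27÷2 = 13 each, +1 to first 1
Round 4: Elkhorn=42 Greywater=35 → close Greywater (overflow 29)
  35÷1 = 35 each, +1 to first 0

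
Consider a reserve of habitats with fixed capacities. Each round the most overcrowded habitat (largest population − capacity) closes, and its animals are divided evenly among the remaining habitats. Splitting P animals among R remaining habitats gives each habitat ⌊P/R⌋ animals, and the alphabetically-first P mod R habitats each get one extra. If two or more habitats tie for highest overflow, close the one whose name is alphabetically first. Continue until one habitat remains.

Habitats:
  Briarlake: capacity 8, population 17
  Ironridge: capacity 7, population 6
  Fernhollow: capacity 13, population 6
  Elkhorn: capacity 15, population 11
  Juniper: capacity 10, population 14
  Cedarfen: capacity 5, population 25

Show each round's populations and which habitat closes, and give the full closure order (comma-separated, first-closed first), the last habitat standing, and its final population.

Closure order: Cedarfen, Briarlake, Juniper, Ironridge, Elkhorn
Last habitat: Fernhollow with 79 animals

Round 1: Briarlake=17 Cedarfen=25 Elkhorn=11 Fernhollow=6 Ironridge=6 Juniper=14 → close Cedarfen (overflow 20)
  25÷5 = 5 each, +1 to first 0
Round 2: Briarlake=22 Elkhorn=16 Fernhollow=11 Ironridge=11 Juniper=19 → close Briarlake (overflow 14)
  22÷4 = 5 each, +1 to first 2
Round 3: Elkhorn=22 Fernhollow=17 Ironridge=16 Juniper=24 → close Juniper (overflow 14)
  24÷3 = 8 each, +1 to first 0
Round 4: Elkhorn=30 Fernhollow=25 Ironridge=24 → close Ironridge (overflow 17)
  24÷2 = 12 each, +1 to first 0
Round 5: Elkhorn=42 Fernhollow=37 → close Elkhorn (overflow 27)
  42÷1 = 42 each, +1 to first 0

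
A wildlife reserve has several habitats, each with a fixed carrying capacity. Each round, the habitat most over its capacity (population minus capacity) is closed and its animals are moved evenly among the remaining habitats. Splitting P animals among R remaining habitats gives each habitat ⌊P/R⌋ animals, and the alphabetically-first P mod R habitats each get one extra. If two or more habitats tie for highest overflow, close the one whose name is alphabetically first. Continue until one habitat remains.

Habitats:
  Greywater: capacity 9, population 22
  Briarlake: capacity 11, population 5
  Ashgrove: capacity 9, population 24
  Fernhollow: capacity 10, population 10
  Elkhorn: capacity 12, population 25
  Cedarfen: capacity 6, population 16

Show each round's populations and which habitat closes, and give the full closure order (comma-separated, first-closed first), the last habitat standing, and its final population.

Closure order: Ashgrove, Elkhorn, Greywater, Cedarfen, Fernhollow
Last habitat: Briarlake with 102 animals

Round 1: Ashgrove=24 Briarlake=5 Cedarfen=16 Elkhorn=25 Fernhollow=10 Greywater=22 → close Ashgrove (overflow 15)
  24÷5 = 4 each, +1 to first 4
Round 2: Briarlake=10 Cedarfen=21 Elkhorn=30 Fernhollow=15 Greywater=26 → close Elkhorn (overflow 18)
  30÷4 = 7 each, +1 to first 2
Round 3: Briarlake=18 Cedarfen=29 Fernhollow=22 Greywater=33 → close Greywater (overflow 24)
  33÷3 = 11 each, +1 to first 0
Round 4: Briarlake=29 Cedarfen=40 Fernhollow=33 → close Cedarfen (overflow 34)
  40÷2 = 20 each, +1 to first 0
Round 5: Briarlake=49 Fernhollow=53 → close Fernhollow (overflow 43)
  53÷1 = 53 each, +1 to first 0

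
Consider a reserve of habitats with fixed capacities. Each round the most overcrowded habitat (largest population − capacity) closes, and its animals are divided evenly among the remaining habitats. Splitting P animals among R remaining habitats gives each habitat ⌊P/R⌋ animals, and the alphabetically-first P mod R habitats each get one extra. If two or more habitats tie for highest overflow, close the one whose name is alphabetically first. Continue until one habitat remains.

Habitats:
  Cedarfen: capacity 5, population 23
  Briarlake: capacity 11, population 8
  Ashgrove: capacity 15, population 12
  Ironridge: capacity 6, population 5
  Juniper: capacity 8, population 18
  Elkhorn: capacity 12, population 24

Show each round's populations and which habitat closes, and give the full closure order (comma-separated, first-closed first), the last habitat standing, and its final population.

Closure order: Cedarfen, Elkhorn, Juniper, Ashgrove, Briarlake
Last habitat: Ironridge with 90 animals

Round 1: Ashgrove=12 Briarlake=8 Cedarfen=23 Elkhorn=24 Ironridge=5 Juniper=18 → close Cedarfen (overflow 18)
  23÷5 = 4 each, +1 to first 3
Round 2: Ashgrove=17 Briarlake=13 Elkhorn=29 Ironridge=9 Juniper=22 → close Elkhorn (overflow 17)
  29÷4 = 7 each, +1 to first 1
Round 3: Ashgrove=25 Briarlake=20 Ironridge=16 Juniper=29 → close Juniper (overflow 21)
  29÷3 = 9 each, +1 to first 2
Round 4: Ashgrove=35 Briarlake=30 Ironridge=25 → close Ashgrove (overflow 20)
  35÷2 = 17 each, +1 to first 1
Round 5: Briarlake=48 Ironridge=42 → close Briarlake (overflow 37)
  48÷1 = 48 each, +1 to first 0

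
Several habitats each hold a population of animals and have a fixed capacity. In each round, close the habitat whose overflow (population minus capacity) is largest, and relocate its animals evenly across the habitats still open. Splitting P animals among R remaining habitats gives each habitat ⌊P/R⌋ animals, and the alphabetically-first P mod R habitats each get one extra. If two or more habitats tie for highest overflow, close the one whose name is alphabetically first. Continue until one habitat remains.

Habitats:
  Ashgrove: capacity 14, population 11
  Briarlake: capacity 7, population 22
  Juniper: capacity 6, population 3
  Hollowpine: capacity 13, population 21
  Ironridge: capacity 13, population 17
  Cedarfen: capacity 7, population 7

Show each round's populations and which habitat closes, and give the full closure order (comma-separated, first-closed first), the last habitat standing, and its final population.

Round 1: Ashgrove=11 Briarlake=22 Cedarfen=7 Hollowpine=21 Ironridge=17 Juniper=3 → close Briarlake (overflow 15)
  22÷5 = 4 each, +1 to first 2
Round 2: Ashgrove=16 Cedarfen=12 Hollowpine=25 Ironridge=21 Juniper=7 → close Hollowpine (overflow 12)
  25÷4 = 6 each, +1 to first 1
Round 3: Ashgrove=23 Cedarfen=18 Ironridge=27 Juniper=13 → close Ironridge (overflow 14)
  27÷3 = 9 each, +1 to first 0
Round 4: Ashgrove=32 Cedarfen=27 Juniper=22 → close Cedarfen (overflow 20)
  27÷2 = 13 each, +1 to first 1
Round 5: Ashgrove=46 Juniper=35 → close Ashgrove (overflow 32)
  46÷1 = 46 each, +1 to first 0

Closure order: Briarlake, Hollowpine, Ironridge, Cedarfen, Ashgrove
Last habitat: Juniper with 81 animals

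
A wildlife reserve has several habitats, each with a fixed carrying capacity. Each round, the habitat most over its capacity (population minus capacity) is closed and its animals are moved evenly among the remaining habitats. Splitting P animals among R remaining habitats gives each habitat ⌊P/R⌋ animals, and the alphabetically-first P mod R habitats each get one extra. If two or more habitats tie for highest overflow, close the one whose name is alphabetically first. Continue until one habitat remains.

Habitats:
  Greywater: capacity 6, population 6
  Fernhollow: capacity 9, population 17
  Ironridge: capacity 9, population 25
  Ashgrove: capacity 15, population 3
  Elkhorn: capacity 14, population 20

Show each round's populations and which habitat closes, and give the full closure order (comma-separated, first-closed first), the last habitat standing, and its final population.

Round 1: Ashgrove=3 Elkhorn=20 Fernhollow=17 Greywater=6 Ironridge=25 → close Ironridge (overflow 16)
  25÷4 = 6 each, +1 to first 1
Round 2: Ashgrove=10 Elkhorn=26 Fernhollow=23 Greywater=12 → close Fernhollow (overflow 14)
  23÷3 = 7 each, +1 to first 2
Round 3: Ashgrove=18 Elkhorn=34 Greywater=19 → close Elkhorn (overflow 20)
  34÷2 = 17 each, +1 to first 0
Round 4: Ashgrove=35 Greywater=36 → close Greywater (overflow 30)
  36÷1 = 36 each, +1 to first 0

Closure order: Ironridge, Fernhollow, Elkhorn, Greywater
Last habitat: Ashgrove with 71 animals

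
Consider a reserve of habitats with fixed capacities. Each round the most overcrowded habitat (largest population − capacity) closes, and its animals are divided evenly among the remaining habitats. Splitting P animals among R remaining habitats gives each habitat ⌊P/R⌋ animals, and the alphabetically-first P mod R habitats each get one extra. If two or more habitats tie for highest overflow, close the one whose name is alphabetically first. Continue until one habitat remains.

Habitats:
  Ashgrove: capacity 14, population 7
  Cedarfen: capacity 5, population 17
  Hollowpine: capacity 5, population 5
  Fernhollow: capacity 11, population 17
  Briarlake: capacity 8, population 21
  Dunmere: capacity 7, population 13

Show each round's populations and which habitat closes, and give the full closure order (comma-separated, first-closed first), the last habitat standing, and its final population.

Closure order: Briarlake, Cedarfen, Dunmere, Fernhollow, Hollowpine
Last habitat: Ashgrove with 80 animals

Round 1: Ashgrove=7 Briarlake=21 Cedarfen=17 Dunmere=13 Fernhollow=17 Hollowpine=5 → close Briarlake (overflow 13)
  21÷5 = 4 each, +1 to first 1
Round 2: Ashgrove=12 Cedarfen=21 Dunmere=17 Fernhollow=21 Hollowpine=9 → close Cedarfen (overflow 16)
  21÷4 = 5 each, +1 to first 1
Round 3: Ashgrove=18 Dunmere=22 Fernhollow=26 Hollowpine=14 → close Dunmere (overflow 15)
  22÷3 = 7 each, +1 to first 1
Round 4: Ashgrove=26 Fernhollow=33 Hollowpine=21 → close Fernhollow (overflow 22)
  33÷2 = 16 each, +1 to first 1
Round 5: Ashgrove=43 Hollowpine=37 → close Hollowpine (overflow 32)
  37÷1 = 37 each, +1 to first 0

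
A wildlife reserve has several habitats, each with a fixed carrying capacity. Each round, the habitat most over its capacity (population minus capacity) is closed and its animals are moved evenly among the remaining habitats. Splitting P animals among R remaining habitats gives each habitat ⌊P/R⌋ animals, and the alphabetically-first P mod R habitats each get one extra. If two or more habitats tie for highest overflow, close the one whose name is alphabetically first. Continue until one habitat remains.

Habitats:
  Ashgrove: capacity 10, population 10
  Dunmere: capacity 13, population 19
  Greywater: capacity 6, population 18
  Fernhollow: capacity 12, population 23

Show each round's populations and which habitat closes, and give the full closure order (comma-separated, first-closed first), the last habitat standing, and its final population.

Round 1: Ashgrove=10 Dunmere=19 Fernhollow=23 Greywater=18 → close Greywater (overflow 12)
  18÷3 = 6 each, +1 to first 0
Round 2: Ashgrove=16 Dunmere=25 Fernhollow=29 → close Fernhollow (overflow 17)
  29÷2 = 14 each, +1 to first 1
Round 3: Ashgrove=31 Dunmere=39 → close Dunmere (overflow 26)
  39÷1 = 39 each, +1 to first 0

Closure order: Greywater, Fernhollow, Dunmere
Last habitat: Ashgrove with 70 animals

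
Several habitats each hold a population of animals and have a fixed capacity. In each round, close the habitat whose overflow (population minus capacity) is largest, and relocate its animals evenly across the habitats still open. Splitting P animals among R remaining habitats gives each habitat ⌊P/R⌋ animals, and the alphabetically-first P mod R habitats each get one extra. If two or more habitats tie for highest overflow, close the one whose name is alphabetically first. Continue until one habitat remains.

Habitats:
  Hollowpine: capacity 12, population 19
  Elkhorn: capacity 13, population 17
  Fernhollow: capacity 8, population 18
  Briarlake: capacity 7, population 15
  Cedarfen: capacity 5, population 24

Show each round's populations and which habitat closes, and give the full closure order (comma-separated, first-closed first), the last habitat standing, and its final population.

Closure order: Cedarfen, Fernhollow, Briarlake, Hollowpine
Last habitat: Elkhorn with 93 animals

Round 1: Briarlake=15 Cedarfen=24 Elkhorn=17 Fernhollow=18 Hollowpine=19 → close Cedarfen (overflow 19)
  24÷4 = 6 each, +1 to first 0
Round 2: Briarlake=21 Elkhorn=23 Fernhollow=24 Hollowpine=25 → close Fernhollow (overflow 16)
  24÷3 = 8 each, +1 to first 0
Round 3: Briarlake=29 Elkhorn=31 Hollowpine=33 → close Briarlake (overflow 22)
  29÷2 = 14 each, +1 to first 1
Round 4: Elkhorn=46 Hollowpine=47 → close Hollowpine (overflow 35)
  47÷1 = 47 each, +1 to first 0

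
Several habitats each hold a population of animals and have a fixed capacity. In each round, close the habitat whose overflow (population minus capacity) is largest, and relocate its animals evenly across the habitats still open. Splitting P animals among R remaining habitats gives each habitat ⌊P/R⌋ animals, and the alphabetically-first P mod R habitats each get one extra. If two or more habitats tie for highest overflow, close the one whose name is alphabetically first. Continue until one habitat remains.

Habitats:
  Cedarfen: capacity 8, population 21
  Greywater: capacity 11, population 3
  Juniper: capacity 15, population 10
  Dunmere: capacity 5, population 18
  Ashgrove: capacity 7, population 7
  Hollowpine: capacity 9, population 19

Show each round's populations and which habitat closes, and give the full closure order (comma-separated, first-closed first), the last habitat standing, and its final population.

Closure order: Cedarfen, Dunmere, Hollowpine, Ashgrove, Juniper
Last habitat: Greywater with 78 animals

Round 1: Ashgrove=7 Cedarfen=21 Dunmere=18 Greywater=3 Hollowpine=19 Juniper=10 → close Cedarfen (overflow 13)
  21÷5 = 4 each, +1 to first 1
Round 2: Ashgrove=12 Dunmere=22 Greywater=7 Hollowpine=23 Juniper=14 → close Dunmere (overflow 17)
  22÷4 = 5 each, +1 to first 2
Round 3: Ashgrove=18 Greywater=13 Hollowpine=28 Juniper=19 → close Hollowpine (overflow 19)
  28÷3 = 9 each, +1 to first 1
Round 4: Ashgrove=28 Greywater=22 Juniper=28 → close Ashgrove (overflow 21)
  28÷2 = 14 each, +1 to first 0
Round 5: Greywater=36 Juniper=42 → close Juniper (overflow 27)
  42÷1 = 42 each, +1 to first 0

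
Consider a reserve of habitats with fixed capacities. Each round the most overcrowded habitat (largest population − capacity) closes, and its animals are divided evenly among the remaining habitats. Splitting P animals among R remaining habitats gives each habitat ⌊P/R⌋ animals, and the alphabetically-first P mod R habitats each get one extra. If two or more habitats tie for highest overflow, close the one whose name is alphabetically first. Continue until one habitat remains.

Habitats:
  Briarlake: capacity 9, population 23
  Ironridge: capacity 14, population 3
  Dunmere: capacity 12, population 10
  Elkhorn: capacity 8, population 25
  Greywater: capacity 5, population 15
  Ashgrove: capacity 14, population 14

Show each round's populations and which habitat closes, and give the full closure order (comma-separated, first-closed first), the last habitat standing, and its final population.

Closure order: Elkhorn, Briarlake, Greywater, Ashgrove, Dunmere
Last habitat: Ironridge with 90 animals

Round 1: Ashgrove=14 Briarlake=23 Dunmere=10 Elkhorn=25 Greywater=15 Ironridge=3 → close Elkhorn (overflow 17)
  25÷5 = 5 each, +1 to first 0
Round 2: Ashgrove=19 Briarlake=28 Dunmere=15 Greywater=20 Ironridge=8 → close Briarlake (overflow 19)
  28÷4 = 7 each, +1 to first 0
Round 3: Ashgrove=26 Dunmere=22 Greywater=27 Ironridge=15 → close Greywater (overflow 22)
  27÷3 = 9 each, +1 to first 0
Round 4: Ashgrove=35 Dunmere=31 Ironridge=24 → close Ashgrove (overflow 21)
  35÷2 = 17 each, +1 to first 1
Round 5: Dunmere=49 Ironridge=41 → close Dunmere (overflow 37)
  49÷1 = 49 each, +1 to first 0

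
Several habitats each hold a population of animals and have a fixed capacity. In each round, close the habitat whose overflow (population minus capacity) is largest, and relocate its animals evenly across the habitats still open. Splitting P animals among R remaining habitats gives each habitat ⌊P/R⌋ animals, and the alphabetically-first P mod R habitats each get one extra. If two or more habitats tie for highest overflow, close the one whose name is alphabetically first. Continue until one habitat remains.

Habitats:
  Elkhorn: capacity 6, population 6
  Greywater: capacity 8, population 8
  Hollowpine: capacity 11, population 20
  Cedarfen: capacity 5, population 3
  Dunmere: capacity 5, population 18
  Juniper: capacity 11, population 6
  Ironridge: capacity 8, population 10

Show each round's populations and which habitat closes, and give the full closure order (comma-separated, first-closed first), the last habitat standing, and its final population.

Closure order: Dunmere, Hollowpine, Ironridge, Elkhorn, Greywater, Cedarfen
Last habitat: Juniper with 71 animals

Round 1: Cedarfen=3 Dunmere=18 Elkhorn=6 Greywater=8 Hollowpine=20 Ironridge=10 Juniper=6 → close Dunmere (overflow 13)
  18÷6 = 3 each, +1 to first 0
Round 2: Cedarfen=6 Elkhorn=9 Greywater=11 Hollowpine=23 Ironridge=13 Juniper=9 → close Hollowpine (overflow 12)
  23÷5 = 4 each, +1 to first 3
Round 3: Cedarfen=11 Elkhorn=14 Greywater=16 Ironridge=17 Juniper=13 → close Ironridge (overflow 9)
  17÷4 = 4 each, +1 to first 1
Round 4: Cedarfen=16 Elkhorn=18 Greywater=20 Juniper=17 → close Elkhorn (overflow 12)
  18÷3 = 6 each, +1 to first 0
Round 5: Cedarfen=22 Greywater=26 Juniper=23 → close Greywater (overflow 18)
  26÷2 = 13 each, +1 to first 0
Round 6: Cedarfen=35 Juniper=36 → close Cedarfen (overflow 30)
  35÷1 = 35 each, +1 to first 0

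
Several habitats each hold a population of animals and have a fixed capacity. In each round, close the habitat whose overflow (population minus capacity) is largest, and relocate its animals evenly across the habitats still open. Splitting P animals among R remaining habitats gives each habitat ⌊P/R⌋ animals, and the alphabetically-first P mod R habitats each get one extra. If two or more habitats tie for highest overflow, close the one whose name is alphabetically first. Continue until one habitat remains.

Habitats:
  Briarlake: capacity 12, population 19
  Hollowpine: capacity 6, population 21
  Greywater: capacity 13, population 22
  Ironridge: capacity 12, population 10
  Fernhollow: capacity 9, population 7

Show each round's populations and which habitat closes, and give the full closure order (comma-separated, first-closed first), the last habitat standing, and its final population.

Closure order: Hollowpine, Greywater, Briarlake, Fernhollow
Last habitat: Ironridge with 79 animals

Round 1: Briarlake=19 Fernhollow=7 Greywater=22 Hollowpine=21 Ironridge=10 → close Hollowpine (overflow 15)
  21÷4 = 5 each, +1 to first 1
Round 2: Briarlake=25 Fernhollow=12 Greywater=27 Ironridge=15 → close Greywater (overflow 14)
  27÷3 = 9 each, +1 to first 0
Round 3: Briarlake=34 Fernhollow=21 Ironridge=24 → close Briarlake (overflow 22)
  34÷2 = 17 each, +1 to first 0
Round 4: Fernhollow=38 Ironridge=41 → close Fernhollow (overflow 29)
  38÷1 = 38 each, +1 to first 0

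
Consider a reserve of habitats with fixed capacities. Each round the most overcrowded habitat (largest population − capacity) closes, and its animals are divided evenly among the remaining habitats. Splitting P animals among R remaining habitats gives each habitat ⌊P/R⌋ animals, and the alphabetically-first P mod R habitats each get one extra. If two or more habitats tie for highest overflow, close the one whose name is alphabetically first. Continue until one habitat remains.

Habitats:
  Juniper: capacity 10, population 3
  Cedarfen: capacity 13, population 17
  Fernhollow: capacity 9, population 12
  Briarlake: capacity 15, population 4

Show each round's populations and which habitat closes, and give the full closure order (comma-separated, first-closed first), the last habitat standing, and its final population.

Round 1: Briarlake=4 Cedarfen=17 Fernhollow=12 Juniper=3 → close Cedarfen (overflow 4)
  17÷3 = 5 each, +1 to first 2
Round 2: Briarlake=10 Fernhollow=18 Juniper=8 → close Fernhollow (overflow 9)
  18÷2 = 9 each, +1 to first 0
Round 3: Briarlake=19 Juniper=17 → close Juniper (overflow 7)
  17÷1 = 17 each, +1 to first 0

Closure order: Cedarfen, Fernhollow, Juniper
Last habitat: Briarlake with 36 animals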